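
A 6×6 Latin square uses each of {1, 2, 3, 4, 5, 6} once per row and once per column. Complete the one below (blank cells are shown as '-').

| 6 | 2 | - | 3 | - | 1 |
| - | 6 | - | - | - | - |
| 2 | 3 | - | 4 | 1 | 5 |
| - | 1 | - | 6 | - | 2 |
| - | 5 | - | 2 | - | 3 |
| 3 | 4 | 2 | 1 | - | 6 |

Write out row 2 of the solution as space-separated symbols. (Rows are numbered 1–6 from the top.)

1 6 3 5 2 4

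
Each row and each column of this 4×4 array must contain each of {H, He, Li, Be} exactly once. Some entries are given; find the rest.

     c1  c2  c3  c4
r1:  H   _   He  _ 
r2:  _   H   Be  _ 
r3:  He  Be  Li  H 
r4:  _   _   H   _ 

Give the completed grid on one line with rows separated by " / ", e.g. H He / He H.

H Li He Be / Li H Be He / He Be Li H / Be He H Li

(r1,c2) = Li
(r1,c4) = Be
(r2,c1) = Li
(r2,c4) = He
(r4,c1) = Be
(r4,c2) = He
(r4,c4) = Li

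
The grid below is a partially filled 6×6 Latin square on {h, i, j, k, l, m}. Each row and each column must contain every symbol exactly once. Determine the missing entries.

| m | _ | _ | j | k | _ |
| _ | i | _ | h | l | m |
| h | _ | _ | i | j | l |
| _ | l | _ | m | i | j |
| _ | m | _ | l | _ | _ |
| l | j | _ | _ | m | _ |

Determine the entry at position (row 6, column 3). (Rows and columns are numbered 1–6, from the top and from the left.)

(r1,c2) = h
(r1,c6) = i
(r3,c2) = k
(r3,c3) = m
(r4,c1) = k
(r4,c3) = h
(r5,c5) = h
(r5,c6) = k
(r6,c4) = k
(r6,c6) = h
(r1,c3) = l
(r2,c1) = j
(r2,c3) = k
(r5,c1) = i
(r5,c3) = j
(r6,c3) = i

i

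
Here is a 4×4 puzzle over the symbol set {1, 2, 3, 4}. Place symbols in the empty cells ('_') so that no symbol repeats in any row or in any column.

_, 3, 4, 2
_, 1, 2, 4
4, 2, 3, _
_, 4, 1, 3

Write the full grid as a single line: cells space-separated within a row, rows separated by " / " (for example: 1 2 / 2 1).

Cell (r1,c1): row 1 has {2,3,4}; column 1 has {4} → 1.
Cell (r2,c1): row 2 has {1,2,4}; column 1 has {1,4} → 3.
Cell (r3,c4): row 3 has {2,3,4}; column 4 has {2,3,4} → 1.
Cell (r4,c1): row 4 has {1,3,4}; column 1 has {1,3,4} → 2.

1 3 4 2 / 3 1 2 4 / 4 2 3 1 / 2 4 1 3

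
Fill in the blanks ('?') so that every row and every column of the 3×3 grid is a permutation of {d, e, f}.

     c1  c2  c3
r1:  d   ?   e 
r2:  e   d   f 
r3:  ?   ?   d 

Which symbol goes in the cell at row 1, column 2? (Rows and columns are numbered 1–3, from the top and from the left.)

f

row 1 has {d,e}; column 2 has {d} — only f is left for (r1,c2).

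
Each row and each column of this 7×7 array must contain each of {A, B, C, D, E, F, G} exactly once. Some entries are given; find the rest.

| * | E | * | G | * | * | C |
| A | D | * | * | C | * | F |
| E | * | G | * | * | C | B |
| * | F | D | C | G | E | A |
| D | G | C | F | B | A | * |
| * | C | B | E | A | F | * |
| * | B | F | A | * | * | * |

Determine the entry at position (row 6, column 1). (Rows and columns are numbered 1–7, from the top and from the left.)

G

row 1 has {C,E,G}; column 3 has {B,C,D,F,G} — only A is left for (r1,c3).
row 2 has {A,C,D,F}; column 3 has {A,B,C,D,F,G} — only E is left for (r2,c3).
row 2 has {A,C,D,E,F}; column 4 has {A,C,E,F,G} — only B is left for (r2,c4).
row 2 has {A,B,C,D,E,F}; column 6 has {A,C,E,F} — only G is left for (r2,c6).
row 3 has {B,C,E,G}; column 2 has {B,C,D,E,F,G} — only A is left for (r3,c2).
row 3 has {A,B,C,E,G}; column 4 has {A,B,C,E,F,G} — only D is left for (r3,c4).
row 3 has {A,B,C,D,E,G}; column 5 has {A,B,C,G} — only F is left for (r3,c5).
row 4 has {A,C,D,E,F,G}; column 1 has {A,D,E} — only B is left for (r4,c1).
row 5 has {A,B,C,D,F,G}; column 7 has {A,B,C,F} — only E is left for (r5,c7).
row 6 has {A,B,C,E,F}; column 1 has {A,B,D,E} — only G is left for (r6,c1).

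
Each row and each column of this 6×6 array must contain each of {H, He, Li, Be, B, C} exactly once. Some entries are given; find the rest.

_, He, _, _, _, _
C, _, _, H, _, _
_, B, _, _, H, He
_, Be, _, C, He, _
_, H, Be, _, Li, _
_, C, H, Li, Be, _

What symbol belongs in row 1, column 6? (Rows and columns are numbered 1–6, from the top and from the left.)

H

(r2,c2) = Li
(r2,c5) = B
(r2,c6) = Be
(r3,c4) = Be
(r6,c6) = B
(r1,c4) = B
(r1,c5) = C
(r2,c3) = He
(r3,c1) = Li
(r3,c3) = C
(r5,c4) = He
(r5,c6) = C
(r6,c1) = He
(r1,c3) = Li
(r1,c6) = H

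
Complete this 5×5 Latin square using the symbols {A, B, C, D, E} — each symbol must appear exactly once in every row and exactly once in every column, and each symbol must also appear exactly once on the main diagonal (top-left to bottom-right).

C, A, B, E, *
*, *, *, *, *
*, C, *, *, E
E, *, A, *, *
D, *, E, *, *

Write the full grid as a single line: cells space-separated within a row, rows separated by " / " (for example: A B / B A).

At row 1, column 5: row 1 has {A,B,C,E}; column 5 has {E}; that leaves D.
At row 3, column 3: row 3 has {C,E}; column 3 has {A,B,E}; the diagonal has {C}; that leaves D.
At row 4, column 4: row 4 has {A,E}; column 4 has {E}; the diagonal has {C,D}; that leaves B.
At row 4, column 5: row 4 has {A,B,E}; column 5 has {D,E}; that leaves C.
At row 5, column 2: row 5 has {D,E}; column 2 has {A,C}; that leaves B.
At row 5, column 5: row 5 has {B,D,E}; column 5 has {C,D,E}; the diagonal has {B,C,D}; that leaves A.
At row 2, column 2: row 2 is empty so far; column 2 has {A,B,C}; the diagonal has {A,B,C,D}; that leaves E.
At row 2, column 3: row 2 has {E}; column 3 has {A,B,D,E}; that leaves C.
At row 2, column 5: row 2 has {C,E}; column 5 has {A,C,D,E}; that leaves B.
At row 3, column 4: row 3 has {C,D,E}; column 4 has {B,E}; that leaves A.
At row 4, column 2: row 4 has {A,B,C,E}; column 2 has {A,B,C,E}; that leaves D.
At row 5, column 4: row 5 has {A,B,D,E}; column 4 has {A,B,E}; that leaves C.
At row 2, column 1: row 2 has {B,C,E}; column 1 has {C,D,E}; that leaves A.
At row 2, column 4: row 2 has {A,B,C,E}; column 4 has {A,B,C,E}; that leaves D.
At row 3, column 1: row 3 has {A,C,D,E}; column 1 has {A,C,D,E}; that leaves B.

C A B E D / A E C D B / B C D A E / E D A B C / D B E C A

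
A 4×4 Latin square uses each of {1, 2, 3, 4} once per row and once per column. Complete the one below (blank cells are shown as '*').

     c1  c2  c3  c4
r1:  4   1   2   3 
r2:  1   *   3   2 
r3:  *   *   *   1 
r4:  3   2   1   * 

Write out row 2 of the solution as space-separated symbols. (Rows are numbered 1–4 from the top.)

(r2,c2) = 4

1 4 3 2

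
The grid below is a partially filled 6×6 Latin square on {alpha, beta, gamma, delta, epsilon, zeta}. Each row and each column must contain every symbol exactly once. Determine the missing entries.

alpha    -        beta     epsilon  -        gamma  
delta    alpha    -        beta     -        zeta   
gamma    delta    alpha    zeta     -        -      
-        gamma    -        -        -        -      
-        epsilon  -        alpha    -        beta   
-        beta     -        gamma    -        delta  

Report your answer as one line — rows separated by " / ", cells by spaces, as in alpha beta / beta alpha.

alpha zeta beta epsilon delta gamma / delta alpha gamma beta epsilon zeta / gamma delta alpha zeta beta epsilon / beta gamma epsilon delta zeta alpha / zeta epsilon delta alpha gamma beta / epsilon beta zeta gamma alpha delta

(r1,c2) = zeta
(r1,c5) = delta
(r3,c6) = epsilon
(r4,c4) = delta
(r4,c6) = alpha
(r5,c1) = zeta
(r5,c5) = gamma
(r6,c1) = epsilon
(r6,c3) = zeta
(r6,c5) = alpha
(r2,c5) = epsilon
(r3,c5) = beta
(r4,c1) = beta
(r4,c3) = epsilon
(r4,c5) = zeta
(r5,c3) = delta
(r2,c3) = gamma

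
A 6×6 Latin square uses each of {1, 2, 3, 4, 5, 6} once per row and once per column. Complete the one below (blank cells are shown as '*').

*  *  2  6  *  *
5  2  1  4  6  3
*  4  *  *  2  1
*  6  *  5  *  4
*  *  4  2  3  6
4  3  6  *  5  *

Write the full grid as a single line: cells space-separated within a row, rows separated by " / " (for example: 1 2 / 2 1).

3 1 2 6 4 5 / 5 2 1 4 6 3 / 6 4 5 3 2 1 / 2 6 3 5 1 4 / 1 5 4 2 3 6 / 4 3 6 1 5 2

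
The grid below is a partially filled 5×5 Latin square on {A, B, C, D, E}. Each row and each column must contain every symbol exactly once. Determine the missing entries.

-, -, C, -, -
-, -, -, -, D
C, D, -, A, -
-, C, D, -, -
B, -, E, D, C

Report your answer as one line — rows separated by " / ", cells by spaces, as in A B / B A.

D E C B A / E B A C D / C D B A E / A C D E B / B A E D C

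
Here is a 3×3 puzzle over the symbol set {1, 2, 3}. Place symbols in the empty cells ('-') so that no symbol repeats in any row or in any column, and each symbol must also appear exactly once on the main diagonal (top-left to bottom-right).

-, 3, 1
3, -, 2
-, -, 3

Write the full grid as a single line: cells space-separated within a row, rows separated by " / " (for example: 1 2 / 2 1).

row 1 has {1,3}; column 1 has {3}; the diagonal has {3} — only 2 is left for (r1,c1).
row 2 has {2,3}; column 2 has {3}; the diagonal has {2,3} — only 1 is left for (r2,c2).
row 3 has {3}; column 1 has {2,3} — only 1 is left for (r3,c1).
row 3 has {1,3}; column 2 has {1,3} — only 2 is left for (r3,c2).

2 3 1 / 3 1 2 / 1 2 3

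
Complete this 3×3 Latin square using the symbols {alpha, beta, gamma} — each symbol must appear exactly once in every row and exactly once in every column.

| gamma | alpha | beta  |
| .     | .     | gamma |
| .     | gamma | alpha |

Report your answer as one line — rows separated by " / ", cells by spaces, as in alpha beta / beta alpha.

gamma alpha beta / alpha beta gamma / beta gamma alpha

(r2,c2) = beta
(r3,c1) = beta
(r2,c1) = alpha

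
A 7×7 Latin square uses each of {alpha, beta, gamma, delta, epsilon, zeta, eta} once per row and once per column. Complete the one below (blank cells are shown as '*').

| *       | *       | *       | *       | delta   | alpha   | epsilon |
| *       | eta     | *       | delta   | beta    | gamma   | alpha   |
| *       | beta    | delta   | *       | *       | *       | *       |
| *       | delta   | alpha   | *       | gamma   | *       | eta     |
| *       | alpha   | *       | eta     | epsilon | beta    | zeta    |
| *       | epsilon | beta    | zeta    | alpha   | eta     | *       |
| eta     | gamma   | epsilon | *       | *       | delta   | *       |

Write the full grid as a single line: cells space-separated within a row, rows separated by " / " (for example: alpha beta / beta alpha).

beta zeta eta gamma delta alpha epsilon / epsilon eta zeta delta beta gamma alpha / alpha beta delta epsilon eta zeta gamma / zeta delta alpha beta gamma epsilon eta / delta alpha gamma eta epsilon beta zeta / gamma epsilon beta zeta alpha eta delta / eta gamma epsilon alpha zeta delta beta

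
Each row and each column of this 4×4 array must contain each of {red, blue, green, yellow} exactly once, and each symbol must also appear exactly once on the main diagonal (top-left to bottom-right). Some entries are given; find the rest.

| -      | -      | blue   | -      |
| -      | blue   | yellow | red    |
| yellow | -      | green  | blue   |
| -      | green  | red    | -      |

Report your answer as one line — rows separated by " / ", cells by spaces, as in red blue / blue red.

red yellow blue green / green blue yellow red / yellow red green blue / blue green red yellow

(r1,c1) = red
(r1,c2) = yellow
(r1,c4) = green
(r2,c1) = green
(r3,c2) = red
(r4,c1) = blue
(r4,c4) = yellow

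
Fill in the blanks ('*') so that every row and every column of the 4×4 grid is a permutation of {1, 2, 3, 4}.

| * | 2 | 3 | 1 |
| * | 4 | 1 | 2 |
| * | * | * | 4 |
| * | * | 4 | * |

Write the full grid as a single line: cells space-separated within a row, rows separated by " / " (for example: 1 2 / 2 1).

4 2 3 1 / 3 4 1 2 / 1 3 2 4 / 2 1 4 3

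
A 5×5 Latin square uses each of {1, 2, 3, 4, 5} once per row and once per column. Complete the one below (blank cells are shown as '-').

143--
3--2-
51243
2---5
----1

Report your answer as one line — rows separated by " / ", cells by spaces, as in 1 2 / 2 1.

1 4 3 5 2 / 3 5 1 2 4 / 5 1 2 4 3 / 2 3 4 1 5 / 4 2 5 3 1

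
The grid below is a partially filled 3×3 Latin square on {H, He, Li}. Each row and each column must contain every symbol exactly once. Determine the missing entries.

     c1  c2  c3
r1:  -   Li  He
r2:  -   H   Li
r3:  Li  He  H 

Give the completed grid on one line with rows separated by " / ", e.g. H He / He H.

(r1,c1): row 1 has {He,Li}; column 1 has {Li}, so it must be H.
(r2,c1): row 2 has {H,Li}; column 1 has {H,Li}, so it must be He.

H Li He / He H Li / Li He H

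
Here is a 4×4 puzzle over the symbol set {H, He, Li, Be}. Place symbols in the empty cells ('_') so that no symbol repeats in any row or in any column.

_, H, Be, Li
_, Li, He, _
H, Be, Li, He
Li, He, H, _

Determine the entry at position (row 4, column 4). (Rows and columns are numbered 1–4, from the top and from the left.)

Be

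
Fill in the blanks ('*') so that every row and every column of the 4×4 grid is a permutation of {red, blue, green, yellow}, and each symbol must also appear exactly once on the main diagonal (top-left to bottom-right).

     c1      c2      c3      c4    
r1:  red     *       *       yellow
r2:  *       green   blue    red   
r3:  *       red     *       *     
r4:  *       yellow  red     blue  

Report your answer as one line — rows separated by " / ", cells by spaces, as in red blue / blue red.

red blue green yellow / yellow green blue red / blue red yellow green / green yellow red blue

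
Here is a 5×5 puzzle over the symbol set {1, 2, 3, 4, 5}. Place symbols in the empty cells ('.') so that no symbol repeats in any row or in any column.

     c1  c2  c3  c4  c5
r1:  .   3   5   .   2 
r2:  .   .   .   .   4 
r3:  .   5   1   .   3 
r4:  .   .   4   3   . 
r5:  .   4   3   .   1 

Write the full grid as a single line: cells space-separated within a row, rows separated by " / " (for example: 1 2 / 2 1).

(r2,c3) = 2
(r4,c5) = 5
(r2,c2) = 1
(r2,c4) = 5
(r4,c2) = 2
(r5,c4) = 2
(r2,c1) = 3
(r3,c4) = 4
(r4,c1) = 1
(r5,c1) = 5
(r1,c1) = 4
(r1,c4) = 1
(r3,c1) = 2

4 3 5 1 2 / 3 1 2 5 4 / 2 5 1 4 3 / 1 2 4 3 5 / 5 4 3 2 1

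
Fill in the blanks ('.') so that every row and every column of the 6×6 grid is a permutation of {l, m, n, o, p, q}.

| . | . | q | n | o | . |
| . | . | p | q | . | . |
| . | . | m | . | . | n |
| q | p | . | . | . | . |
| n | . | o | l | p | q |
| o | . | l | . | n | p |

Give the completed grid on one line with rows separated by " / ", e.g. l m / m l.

(r4,c3) = n
(r5,c2) = m
(r6,c2) = q
(r6,c4) = m
(r1,c2) = l
(r1,c6) = m
(r3,c2) = o
(r3,c4) = p
(r4,c4) = o
(r4,c6) = l
(r1,c1) = p
(r2,c2) = n
(r2,c6) = o
(r3,c1) = l
(r3,c5) = q
(r4,c5) = m
(r2,c1) = m
(r2,c5) = l

p l q n o m / m n p q l o / l o m p q n / q p n o m l / n m o l p q / o q l m n p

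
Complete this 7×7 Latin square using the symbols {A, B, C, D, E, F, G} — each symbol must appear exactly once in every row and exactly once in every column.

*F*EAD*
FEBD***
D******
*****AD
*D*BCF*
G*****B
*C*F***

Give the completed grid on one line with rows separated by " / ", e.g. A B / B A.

B F G E A D C / F E B D G C A / D G C A E B F / C B E G F A D / E D A B C F G / G A F C D E B / A C D F B G E

(r2,c5) = G
(r2,c6) = C
(r2,c7) = A
(r6,c2) = A
(r6,c4) = C
(r6,c6) = E
(r4,c4) = G
(r3,c4) = A
(r4,c2) = B
(r3,c2) = G
(r3,c6) = B
(r7,c6) = G
(r7,c7) = E
(r5,c7) = G
(r1,c7) = C
(r3,c7) = F
(r1,c1) = B
(r1,c3) = G
(r3,c5) = E
(r4,c5) = F
(r6,c5) = D
(r7,c1) = A
(r7,c3) = D
(r7,c5) = B
(r3,c3) = C
(r4,c3) = E
(r5,c1) = E
(r5,c3) = A
(r6,c3) = F
(r4,c1) = C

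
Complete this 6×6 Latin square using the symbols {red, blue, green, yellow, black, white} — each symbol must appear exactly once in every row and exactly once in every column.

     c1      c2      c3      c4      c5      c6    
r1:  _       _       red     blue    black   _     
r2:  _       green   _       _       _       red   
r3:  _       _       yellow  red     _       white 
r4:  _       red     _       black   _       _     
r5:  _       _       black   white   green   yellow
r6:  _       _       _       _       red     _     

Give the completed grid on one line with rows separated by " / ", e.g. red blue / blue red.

yellow white red blue black green / black green blue yellow white red / green black yellow red blue white / white red green black yellow blue / red blue black white green yellow / blue yellow white green red black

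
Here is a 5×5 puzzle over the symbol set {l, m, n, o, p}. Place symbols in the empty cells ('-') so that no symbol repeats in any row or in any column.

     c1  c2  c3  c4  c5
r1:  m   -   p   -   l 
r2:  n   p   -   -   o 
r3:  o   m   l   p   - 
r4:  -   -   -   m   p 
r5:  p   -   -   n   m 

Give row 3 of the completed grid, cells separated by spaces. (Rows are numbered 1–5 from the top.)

o m l p n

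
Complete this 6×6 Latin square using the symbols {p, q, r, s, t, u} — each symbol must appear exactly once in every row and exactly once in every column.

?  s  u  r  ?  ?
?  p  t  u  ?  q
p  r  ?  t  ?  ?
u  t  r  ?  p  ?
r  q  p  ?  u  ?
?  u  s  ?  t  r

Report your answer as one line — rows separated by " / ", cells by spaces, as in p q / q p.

(r1,c5): row 1 has {r,s,u}; column 5 has {p,t,u}, so it must be q.
(r2,c1): row 2 has {p,q,t,u}; column 1 has {p,r,u}, so it must be s.
(r2,c5): row 2 has {p,q,s,t,u}; column 5 has {p,q,t,u}, so it must be r.
(r3,c3): row 3 has {p,r,t}; column 3 has {p,r,s,t,u}, so it must be q.
(r3,c5): row 3 has {p,q,r,t}; column 5 has {p,q,r,t,u}, so it must be s.
(r3,c6): row 3 has {p,q,r,s,t}; column 6 has {q,r}, so it must be u.
(r4,c6): row 4 has {p,r,t,u}; column 6 has {q,r,u}, so it must be s.
(r5,c4): row 5 has {p,q,r,u}; column 4 has {r,t,u}, so it must be s.
(r5,c6): row 5 has {p,q,r,s,u}; column 6 has {q,r,s,u}, so it must be t.
(r6,c1): row 6 has {r,s,t,u}; column 1 has {p,r,s,u}, so it must be q.
(r6,c4): row 6 has {q,r,s,t,u}; column 4 has {r,s,t,u}, so it must be p.
(r1,c1): row 1 has {q,r,s,u}; column 1 has {p,q,r,s,u}, so it must be t.
(r1,c6): row 1 has {q,r,s,t,u}; column 6 has {q,r,s,t,u}, so it must be p.
(r4,c4): row 4 has {p,r,s,t,u}; column 4 has {p,r,s,t,u}, so it must be q.

t s u r q p / s p t u r q / p r q t s u / u t r q p s / r q p s u t / q u s p t r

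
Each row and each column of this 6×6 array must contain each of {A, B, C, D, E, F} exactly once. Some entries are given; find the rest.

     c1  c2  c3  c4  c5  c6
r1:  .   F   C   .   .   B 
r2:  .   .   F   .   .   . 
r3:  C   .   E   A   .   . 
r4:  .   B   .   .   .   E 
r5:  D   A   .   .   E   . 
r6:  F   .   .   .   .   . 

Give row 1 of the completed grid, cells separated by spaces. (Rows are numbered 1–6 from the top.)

E F C D A B

(r3,c2) = D
(r3,c6) = F
(r4,c1) = A
(r4,c3) = D
(r5,c3) = B
(r5,c6) = C
(r6,c3) = A
(r6,c6) = D
(r1,c1) = E
(r1,c4) = D
(r1,c5) = A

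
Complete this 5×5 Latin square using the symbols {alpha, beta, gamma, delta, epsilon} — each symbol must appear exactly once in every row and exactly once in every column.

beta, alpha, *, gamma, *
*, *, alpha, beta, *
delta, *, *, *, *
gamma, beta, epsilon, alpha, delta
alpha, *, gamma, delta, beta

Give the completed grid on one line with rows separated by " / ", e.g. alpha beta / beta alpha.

(r1,c3) = delta
(r1,c5) = epsilon
(r2,c1) = epsilon
(r2,c5) = gamma
(r3,c3) = beta
(r3,c4) = epsilon
(r3,c5) = alpha
(r5,c2) = epsilon
(r2,c2) = delta
(r3,c2) = gamma

beta alpha delta gamma epsilon / epsilon delta alpha beta gamma / delta gamma beta epsilon alpha / gamma beta epsilon alpha delta / alpha epsilon gamma delta beta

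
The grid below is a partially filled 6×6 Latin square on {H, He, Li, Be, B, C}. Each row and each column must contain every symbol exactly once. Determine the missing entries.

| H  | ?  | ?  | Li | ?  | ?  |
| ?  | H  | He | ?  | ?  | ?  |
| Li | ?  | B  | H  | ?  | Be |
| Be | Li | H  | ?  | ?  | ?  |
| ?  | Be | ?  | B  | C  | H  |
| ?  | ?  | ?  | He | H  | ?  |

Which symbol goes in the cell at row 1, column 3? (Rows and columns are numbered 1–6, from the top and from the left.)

(r3,c5): row 3 has {H,Li,Be,B}; column 5 has {H,C}, so it must be He.
(r4,c4): row 4 has {H,Li,Be}; column 4 has {H,He,Li,B}, so it must be C.
(r4,c5): row 4 has {H,Li,Be,C}; column 5 has {H,He,C}, so it must be B.
(r4,c6): row 4 has {H,Li,Be,B,C}; column 6 has {H,Be}, so it must be He.
(r5,c1): row 5 has {H,Be,B,C}; column 1 has {H,Li,Be}, so it must be He.
(r5,c3): row 5 has {H,He,Be,B,C}; column 3 has {H,He,B}, so it must be Li.
(r1,c5): row 1 has {H,Li}; column 5 has {H,He,B,C}, so it must be Be.
(r2,c4): row 2 has {H,He}; column 4 has {H,He,Li,B,C}, so it must be Be.
(r2,c5): row 2 has {H,He,Be}; column 5 has {H,He,Be,B,C}, so it must be Li.
(r3,c2): row 3 has {H,He,Li,Be,B}; column 2 has {H,Li,Be}, so it must be C.
(r6,c2): row 6 has {H,He}; column 2 has {H,Li,Be,C}, so it must be B.
(r1,c2): row 1 has {H,Li,Be}; column 2 has {H,Li,Be,B,C}, so it must be He.
(r1,c3): row 1 has {H,He,Li,Be}; column 3 has {H,He,Li,B}, so it must be C.

C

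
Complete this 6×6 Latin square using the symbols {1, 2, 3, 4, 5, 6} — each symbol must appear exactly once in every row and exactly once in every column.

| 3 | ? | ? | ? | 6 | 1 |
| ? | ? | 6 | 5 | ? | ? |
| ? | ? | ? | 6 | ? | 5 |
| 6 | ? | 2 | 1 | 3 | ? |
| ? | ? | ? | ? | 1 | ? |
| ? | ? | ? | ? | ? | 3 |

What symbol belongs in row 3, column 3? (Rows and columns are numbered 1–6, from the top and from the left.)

3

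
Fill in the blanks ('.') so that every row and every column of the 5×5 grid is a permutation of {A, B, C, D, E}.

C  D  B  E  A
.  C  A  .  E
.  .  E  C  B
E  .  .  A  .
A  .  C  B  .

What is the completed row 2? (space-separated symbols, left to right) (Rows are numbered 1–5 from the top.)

B C A D E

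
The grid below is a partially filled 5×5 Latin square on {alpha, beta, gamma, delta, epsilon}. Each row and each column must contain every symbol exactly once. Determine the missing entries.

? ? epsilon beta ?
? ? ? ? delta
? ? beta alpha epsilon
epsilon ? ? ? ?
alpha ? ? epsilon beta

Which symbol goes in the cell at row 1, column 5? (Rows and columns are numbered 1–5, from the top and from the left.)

gamma

(r2,c4) = gamma
(r4,c4) = delta
(r2,c1) = beta
(r2,c3) = alpha
(r4,c3) = gamma
(r4,c5) = alpha
(r5,c3) = delta
(r1,c5) = gamma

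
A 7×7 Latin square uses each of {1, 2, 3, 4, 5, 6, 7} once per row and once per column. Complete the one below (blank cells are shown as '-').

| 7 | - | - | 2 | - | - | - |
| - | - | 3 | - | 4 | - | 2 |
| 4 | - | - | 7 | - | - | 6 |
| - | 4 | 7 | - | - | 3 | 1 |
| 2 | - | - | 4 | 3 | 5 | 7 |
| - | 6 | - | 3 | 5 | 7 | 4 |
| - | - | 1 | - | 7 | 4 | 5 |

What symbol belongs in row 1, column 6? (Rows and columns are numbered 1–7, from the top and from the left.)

1

At row 1, column 7: row 1 has {2,7}; column 7 has {1,2,4,5,6,7}; that leaves 3.
At row 5, column 2: row 5 has {2,3,4,5,7}; column 2 has {4,6}; that leaves 1.
At row 5, column 3: row 5 has {1,2,3,4,5,7}; column 3 has {1,3,7}; that leaves 6.
At row 6, column 1: row 6 has {3,4,5,6,7}; column 1 has {2,4,7}; that leaves 1.
At row 6, column 3: row 6 has {1,3,4,5,6,7}; column 3 has {1,3,6,7}; that leaves 2.
At row 7, column 4: row 7 has {1,4,5,7}; column 4 has {2,3,4,7}; that leaves 6.
At row 1, column 2: row 1 has {2,3,7}; column 2 has {1,4,6}; that leaves 5.
At row 1, column 3: row 1 has {2,3,5,7}; column 3 has {1,2,3,6,7}; that leaves 4.
At row 2, column 2: row 2 has {2,3,4}; column 2 has {1,4,5,6}; that leaves 7.
At row 3, column 3: row 3 has {4,6,7}; column 3 has {1,2,3,4,6,7}; that leaves 5.
At row 4, column 4: row 4 has {1,3,4,7}; column 4 has {2,3,4,6,7}; that leaves 5.
At row 7, column 1: row 7 has {1,4,5,6,7}; column 1 has {1,2,4,7}; that leaves 3.
At row 7, column 2: row 7 has {1,3,4,5,6,7}; column 2 has {1,4,5,6,7}; that leaves 2.
At row 2, column 4: row 2 has {2,3,4,7}; column 4 has {2,3,4,5,6,7}; that leaves 1.
At row 2, column 6: row 2 has {1,2,3,4,7}; column 6 has {3,4,5,7}; that leaves 6.
At row 3, column 2: row 3 has {4,5,6,7}; column 2 has {1,2,4,5,6,7}; that leaves 3.
At row 4, column 1: row 4 has {1,3,4,5,7}; column 1 has {1,2,3,4,7}; that leaves 6.
At row 4, column 5: row 4 has {1,3,4,5,6,7}; column 5 has {3,4,5,7}; that leaves 2.
At row 1, column 6: row 1 has {2,3,4,5,7}; column 6 has {3,4,5,6,7}; that leaves 1.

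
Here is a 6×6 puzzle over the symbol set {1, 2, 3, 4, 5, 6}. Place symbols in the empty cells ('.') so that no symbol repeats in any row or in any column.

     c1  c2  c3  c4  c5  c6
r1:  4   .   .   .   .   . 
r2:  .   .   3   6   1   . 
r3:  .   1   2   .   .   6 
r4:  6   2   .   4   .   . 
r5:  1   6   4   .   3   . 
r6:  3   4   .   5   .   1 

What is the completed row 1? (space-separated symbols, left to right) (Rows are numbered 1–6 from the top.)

4 3 5 1 6 2

At row 2, column 2: row 2 has {1,3,6}; column 2 has {1,2,4,6}; that leaves 5.
At row 3, column 1: row 3 has {1,2,6}; column 1 has {1,3,4,6}; that leaves 5.
At row 3, column 4: row 3 has {1,2,5,6}; column 4 has {4,5,6}; that leaves 3.
At row 3, column 5: row 3 has {1,2,3,5,6}; column 5 has {1,3}; that leaves 4.
At row 4, column 5: row 4 has {2,4,6}; column 5 has {1,3,4}; that leaves 5.
At row 4, column 6: row 4 has {2,4,5,6}; column 6 has {1,6}; that leaves 3.
At row 5, column 4: row 5 has {1,3,4,6}; column 4 has {3,4,5,6}; that leaves 2.
At row 5, column 6: row 5 has {1,2,3,4,6}; column 6 has {1,3,6}; that leaves 5.
At row 6, column 3: row 6 has {1,3,4,5}; column 3 has {2,3,4}; that leaves 6.
At row 6, column 5: row 6 has {1,3,4,5,6}; column 5 has {1,3,4,5}; that leaves 2.
At row 1, column 2: row 1 has {4}; column 2 has {1,2,4,5,6}; that leaves 3.
At row 1, column 4: row 1 has {3,4}; column 4 has {2,3,4,5,6}; that leaves 1.
At row 1, column 5: row 1 has {1,3,4}; column 5 has {1,2,3,4,5}; that leaves 6.
At row 1, column 6: row 1 has {1,3,4,6}; column 6 has {1,3,5,6}; that leaves 2.
At row 2, column 1: row 2 has {1,3,5,6}; column 1 has {1,3,4,5,6}; that leaves 2.
At row 2, column 6: row 2 has {1,2,3,5,6}; column 6 has {1,2,3,5,6}; that leaves 4.
At row 4, column 3: row 4 has {2,3,4,5,6}; column 3 has {2,3,4,6}; that leaves 1.
At row 1, column 3: row 1 has {1,2,3,4,6}; column 3 has {1,2,3,4,6}; that leaves 5.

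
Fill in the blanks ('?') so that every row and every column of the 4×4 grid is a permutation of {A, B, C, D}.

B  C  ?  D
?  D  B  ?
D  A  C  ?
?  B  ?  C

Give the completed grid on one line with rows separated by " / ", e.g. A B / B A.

(r1,c3) = A
(r2,c4) = A
(r3,c4) = B
(r4,c1) = A
(r4,c3) = D
(r2,c1) = C

B C A D / C D B A / D A C B / A B D C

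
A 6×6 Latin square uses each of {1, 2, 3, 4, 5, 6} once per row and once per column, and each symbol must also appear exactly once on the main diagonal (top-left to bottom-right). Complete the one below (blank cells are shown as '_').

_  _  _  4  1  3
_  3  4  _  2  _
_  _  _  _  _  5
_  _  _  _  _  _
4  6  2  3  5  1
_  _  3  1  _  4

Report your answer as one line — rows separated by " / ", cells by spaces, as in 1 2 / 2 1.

(r2,c6) = 6
(r4,c6) = 2
(r6,c5) = 6
(r2,c4) = 5
(r4,c4) = 6
(r1,c1) = 2
(r1,c2) = 5
(r1,c3) = 6
(r2,c1) = 1
(r3,c3) = 1
(r3,c4) = 2
(r4,c3) = 5
(r6,c1) = 5
(r6,c2) = 2
(r3,c2) = 4
(r3,c5) = 3
(r4,c1) = 3
(r4,c2) = 1
(r4,c5) = 4
(r3,c1) = 6

2 5 6 4 1 3 / 1 3 4 5 2 6 / 6 4 1 2 3 5 / 3 1 5 6 4 2 / 4 6 2 3 5 1 / 5 2 3 1 6 4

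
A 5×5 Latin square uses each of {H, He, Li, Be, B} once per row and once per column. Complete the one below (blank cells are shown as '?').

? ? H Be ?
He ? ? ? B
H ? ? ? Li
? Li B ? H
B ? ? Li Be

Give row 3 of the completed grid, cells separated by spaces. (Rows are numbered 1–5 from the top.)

(r1,c1) = Li
(r1,c5) = He
(r2,c4) = H
(r4,c1) = Be
(r4,c4) = He
(r5,c3) = He
(r1,c2) = B
(r2,c2) = Be
(r2,c3) = Li
(r3,c2) = He
(r3,c3) = Be
(r3,c4) = B

H He Be B Li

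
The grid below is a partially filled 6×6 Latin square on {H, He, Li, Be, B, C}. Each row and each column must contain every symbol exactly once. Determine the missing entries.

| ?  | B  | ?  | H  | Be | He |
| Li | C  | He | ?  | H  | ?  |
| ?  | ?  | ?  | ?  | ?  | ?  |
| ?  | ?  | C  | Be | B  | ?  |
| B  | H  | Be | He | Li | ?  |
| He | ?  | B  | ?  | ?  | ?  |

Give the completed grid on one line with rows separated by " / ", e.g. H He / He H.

C B Li H Be He / Li C He B H Be / Be Li H C He B / H He C Be B Li / B H Be He Li C / He Be B Li C H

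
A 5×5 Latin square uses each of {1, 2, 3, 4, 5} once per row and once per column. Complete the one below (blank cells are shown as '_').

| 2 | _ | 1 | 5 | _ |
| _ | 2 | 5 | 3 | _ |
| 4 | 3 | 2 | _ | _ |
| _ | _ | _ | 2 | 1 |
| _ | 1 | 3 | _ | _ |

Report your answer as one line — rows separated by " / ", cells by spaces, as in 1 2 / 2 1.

2 4 1 5 3 / 1 2 5 3 4 / 4 3 2 1 5 / 3 5 4 2 1 / 5 1 3 4 2

(r1,c2) = 4
(r1,c5) = 3
(r2,c1) = 1
(r2,c5) = 4
(r3,c4) = 1
(r3,c5) = 5
(r4,c2) = 5
(r4,c3) = 4
(r5,c1) = 5
(r5,c4) = 4
(r5,c5) = 2
(r4,c1) = 3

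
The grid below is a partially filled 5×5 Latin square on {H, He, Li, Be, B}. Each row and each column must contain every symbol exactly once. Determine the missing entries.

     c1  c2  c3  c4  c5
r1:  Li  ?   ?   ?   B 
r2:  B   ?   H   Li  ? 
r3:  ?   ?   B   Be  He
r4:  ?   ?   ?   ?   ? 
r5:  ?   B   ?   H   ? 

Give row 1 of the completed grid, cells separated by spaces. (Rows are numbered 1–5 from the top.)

(r1,c4): row 1 has {Li,B}; column 4 has {H,Li,Be}, so it must be He.
(r2,c5): row 2 has {H,Li,B}; column 5 has {He,B}, so it must be Be.
(r3,c1): row 3 has {He,Be,B}; column 1 has {Li,B}, so it must be H.
(r3,c2): row 3 has {H,He,Be,B}; column 2 has {B}, so it must be Li.
(r4,c4): row 4 is empty so far; column 4 has {H,He,Li,Be}, so it must be B.
(r5,c5): row 5 has {H,B}; column 5 has {He,Be,B}, so it must be Li.
(r1,c3): row 1 has {He,Li,B}; column 3 has {H,B}, so it must be Be.
(r2,c2): row 2 has {H,Li,Be,B}; column 2 has {Li,B}, so it must be He.
(r4,c5): row 4 has {B}; column 5 has {He,Li,Be,B}, so it must be H.
(r5,c3): row 5 has {H,Li,B}; column 3 has {H,Be,B}, so it must be He.
(r1,c2): row 1 has {He,Li,Be,B}; column 2 has {He,Li,B}, so it must be H.

Li H Be He B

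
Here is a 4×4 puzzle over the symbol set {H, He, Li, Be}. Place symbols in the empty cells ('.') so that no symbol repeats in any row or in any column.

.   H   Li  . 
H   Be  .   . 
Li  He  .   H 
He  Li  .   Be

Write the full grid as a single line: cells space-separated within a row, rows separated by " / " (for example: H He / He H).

(r1,c1): row 1 has {H,Li}; column 1 has {H,He,Li}, so it must be Be.
(r1,c4): row 1 has {H,Li,Be}; column 4 has {H,Be}, so it must be He.
(r2,c3): row 2 has {H,Be}; column 3 has {Li}, so it must be He.
(r2,c4): row 2 has {H,He,Be}; column 4 has {H,He,Be}, so it must be Li.
(r3,c3): row 3 has {H,He,Li}; column 3 has {He,Li}, so it must be Be.
(r4,c3): row 4 has {He,Li,Be}; column 3 has {He,Li,Be}, so it must be H.

Be H Li He / H Be He Li / Li He Be H / He Li H Be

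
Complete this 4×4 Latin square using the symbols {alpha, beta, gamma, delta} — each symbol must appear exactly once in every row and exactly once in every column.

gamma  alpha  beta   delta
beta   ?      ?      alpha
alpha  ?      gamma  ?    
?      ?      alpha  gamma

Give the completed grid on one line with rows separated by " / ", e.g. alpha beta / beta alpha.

gamma alpha beta delta / beta gamma delta alpha / alpha delta gamma beta / delta beta alpha gamma

(r2,c3) = delta
(r3,c4) = beta
(r4,c1) = delta
(r4,c2) = beta
(r2,c2) = gamma
(r3,c2) = delta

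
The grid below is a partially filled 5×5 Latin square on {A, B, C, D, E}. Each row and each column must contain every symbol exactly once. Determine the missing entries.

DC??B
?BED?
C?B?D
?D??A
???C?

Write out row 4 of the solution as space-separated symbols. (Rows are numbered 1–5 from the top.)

E D C B A

(r1,c3) = A
(r1,c4) = E
(r2,c1) = A
(r2,c5) = C
(r3,c4) = A
(r4,c3) = C
(r4,c4) = B
(r5,c3) = D
(r5,c5) = E
(r3,c2) = E
(r4,c1) = E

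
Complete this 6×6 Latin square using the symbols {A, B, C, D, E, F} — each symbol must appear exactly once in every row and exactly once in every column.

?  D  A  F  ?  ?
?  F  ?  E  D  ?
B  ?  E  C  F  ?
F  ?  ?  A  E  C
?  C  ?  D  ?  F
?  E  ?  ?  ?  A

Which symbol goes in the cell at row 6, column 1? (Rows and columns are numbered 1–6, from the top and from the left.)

Cell (r2,c6): row 2 has {D,E,F}; column 6 has {A,C,F} → B.
Cell (r3,c2): row 3 has {B,C,E,F}; column 2 has {C,D,E,F} → A.
Cell (r3,c6): row 3 has {A,B,C,E,F}; column 6 has {A,B,C,F} → D.
Cell (r4,c2): row 4 has {A,C,E,F}; column 2 has {A,C,D,E,F} → B.
Cell (r4,c3): row 4 has {A,B,C,E,F}; column 3 has {A,E} → D.
Cell (r5,c3): row 5 has {C,D,F}; column 3 has {A,D,E} → B.
Cell (r5,c5): row 5 has {B,C,D,F}; column 5 has {D,E,F} → A.
Cell (r6,c4): row 6 has {A,E}; column 4 has {A,C,D,E,F} → B.
Cell (r6,c5): row 6 has {A,B,E}; column 5 has {A,D,E,F} → C.
Cell (r1,c5): row 1 has {A,D,F}; column 5 has {A,C,D,E,F} → B.
Cell (r1,c6): row 1 has {A,B,D,F}; column 6 has {A,B,C,D,F} → E.
Cell (r2,c3): row 2 has {B,D,E,F}; column 3 has {A,B,D,E} → C.
Cell (r5,c1): row 5 has {A,B,C,D,F}; column 1 has {B,F} → E.
Cell (r6,c1): row 6 has {A,B,C,E}; column 1 has {B,E,F} → D.

D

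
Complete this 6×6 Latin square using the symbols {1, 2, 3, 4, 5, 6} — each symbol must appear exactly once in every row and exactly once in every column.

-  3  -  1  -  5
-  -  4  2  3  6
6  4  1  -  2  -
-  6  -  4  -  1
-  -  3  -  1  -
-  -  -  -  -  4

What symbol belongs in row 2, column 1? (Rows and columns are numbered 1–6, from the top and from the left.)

5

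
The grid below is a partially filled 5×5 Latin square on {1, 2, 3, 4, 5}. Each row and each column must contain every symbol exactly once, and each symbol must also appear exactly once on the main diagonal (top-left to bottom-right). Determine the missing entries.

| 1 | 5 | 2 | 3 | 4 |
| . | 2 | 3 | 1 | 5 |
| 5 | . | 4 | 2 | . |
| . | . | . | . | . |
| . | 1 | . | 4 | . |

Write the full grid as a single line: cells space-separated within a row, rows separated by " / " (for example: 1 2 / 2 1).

row 2 has {1,2,3,5}; column 1 has {1,5} — only 4 is left for (r2,c1).
row 3 has {2,4,5}; column 2 has {1,2,5} — only 3 is left for (r3,c2).
row 3 has {2,3,4,5}; column 5 has {4,5} — only 1 is left for (r3,c5).
row 4 is empty so far; column 2 has {1,2,3,5} — only 4 is left for (r4,c2).
row 4 has {4}; column 4 has {1,2,3,4}; the diagonal has {1,2,4} — only 5 is left for (r4,c4).
row 5 has {1,4}; column 3 has {2,3,4} — only 5 is left for (r5,c3).
row 5 has {1,4,5}; column 5 has {1,4,5}; the diagonal has {1,2,4,5} — only 3 is left for (r5,c5).
row 4 has {4,5}; column 3 has {2,3,4,5} — only 1 is left for (r4,c3).
row 4 has {1,4,5}; column 5 has {1,3,4,5} — only 2 is left for (r4,c5).
row 5 has {1,3,4,5}; column 1 has {1,4,5} — only 2 is left for (r5,c1).
row 4 has {1,2,4,5}; column 1 has {1,2,4,5} — only 3 is left for (r4,c1).

1 5 2 3 4 / 4 2 3 1 5 / 5 3 4 2 1 / 3 4 1 5 2 / 2 1 5 4 3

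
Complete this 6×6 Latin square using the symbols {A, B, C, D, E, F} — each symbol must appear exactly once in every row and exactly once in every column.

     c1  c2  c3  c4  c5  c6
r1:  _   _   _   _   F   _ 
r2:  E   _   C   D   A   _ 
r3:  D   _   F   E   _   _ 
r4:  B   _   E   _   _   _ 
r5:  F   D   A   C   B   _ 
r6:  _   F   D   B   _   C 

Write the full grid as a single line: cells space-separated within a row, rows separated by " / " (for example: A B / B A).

Cell (r1,c3): row 1 has {F}; column 3 has {A,C,D,E,F} → B.
Cell (r1,c4): row 1 has {B,F}; column 4 has {B,C,D,E} → A.
Cell (r2,c2): row 2 has {A,C,D,E}; column 2 has {D,F} → B.
Cell (r2,c6): row 2 has {A,B,C,D,E}; column 6 has {C} → F.
Cell (r3,c5): row 3 has {D,E,F}; column 5 has {A,B,F} → C.
Cell (r4,c4): row 4 has {B,E}; column 4 has {A,B,C,D,E} → F.
Cell (r4,c5): row 4 has {B,E,F}; column 5 has {A,B,C,F} → D.
Cell (r4,c6): row 4 has {B,D,E,F}; column 6 has {C,F} → A.
Cell (r5,c6): row 5 has {A,B,C,D,F}; column 6 has {A,C,F} → E.
Cell (r6,c1): row 6 has {B,C,D,F}; column 1 has {B,D,E,F} → A.
Cell (r6,c5): row 6 has {A,B,C,D,F}; column 5 has {A,B,C,D,F} → E.
Cell (r1,c1): row 1 has {A,B,F}; column 1 has {A,B,D,E,F} → C.
Cell (r1,c2): row 1 has {A,B,C,F}; column 2 has {B,D,F} → E.
Cell (r1,c6): row 1 has {A,B,C,E,F}; column 6 has {A,C,E,F} → D.
Cell (r3,c2): row 3 has {C,D,E,F}; column 2 has {B,D,E,F} → A.
Cell (r3,c6): row 3 has {A,C,D,E,F}; column 6 has {A,C,D,E,F} → B.
Cell (r4,c2): row 4 has {A,B,D,E,F}; column 2 has {A,B,D,E,F} → C.

C E B A F D / E B C D A F / D A F E C B / B C E F D A / F D A C B E / A F D B E C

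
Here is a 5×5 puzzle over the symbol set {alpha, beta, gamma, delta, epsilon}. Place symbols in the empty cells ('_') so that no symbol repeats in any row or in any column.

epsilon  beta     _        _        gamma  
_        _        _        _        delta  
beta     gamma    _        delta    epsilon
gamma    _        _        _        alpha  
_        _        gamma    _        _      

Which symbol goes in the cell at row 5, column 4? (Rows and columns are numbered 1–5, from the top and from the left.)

epsilon

(r1,c4) = alpha
(r2,c1) = alpha
(r2,c2) = epsilon
(r2,c3) = beta
(r2,c4) = gamma
(r3,c3) = alpha
(r4,c2) = delta
(r4,c3) = epsilon
(r4,c4) = beta
(r5,c1) = delta
(r5,c2) = alpha
(r5,c4) = epsilon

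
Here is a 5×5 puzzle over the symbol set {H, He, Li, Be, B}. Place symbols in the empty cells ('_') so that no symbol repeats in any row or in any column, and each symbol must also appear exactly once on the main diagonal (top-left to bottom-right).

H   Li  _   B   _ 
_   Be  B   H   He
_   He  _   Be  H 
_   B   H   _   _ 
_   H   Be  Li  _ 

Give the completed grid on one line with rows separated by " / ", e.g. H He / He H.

H Li He B Be / Li Be B H He / B He Li Be H / Be B H He Li / He H Be Li B

(r1,c3) = He
(r1,c5) = Be
(r2,c1) = Li
(r3,c1) = B
(r3,c3) = Li
(r4,c4) = He
(r4,c5) = Li
(r5,c1) = He
(r5,c5) = B
(r4,c1) = Be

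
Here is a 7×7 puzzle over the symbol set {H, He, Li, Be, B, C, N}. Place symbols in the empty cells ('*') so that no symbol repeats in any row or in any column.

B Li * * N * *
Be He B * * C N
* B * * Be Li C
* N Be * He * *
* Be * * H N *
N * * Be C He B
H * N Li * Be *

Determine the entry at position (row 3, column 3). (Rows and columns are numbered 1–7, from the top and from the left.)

H

(r1,c6) = H
(r2,c4) = H
(r2,c5) = Li
(r3,c1) = He
(r3,c3) = H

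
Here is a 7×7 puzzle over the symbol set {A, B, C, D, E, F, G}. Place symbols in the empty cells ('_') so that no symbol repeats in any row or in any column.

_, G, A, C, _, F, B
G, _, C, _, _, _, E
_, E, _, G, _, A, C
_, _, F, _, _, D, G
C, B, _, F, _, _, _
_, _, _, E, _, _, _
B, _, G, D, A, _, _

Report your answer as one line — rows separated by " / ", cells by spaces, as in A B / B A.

D G A C E F B / G D C A F B E / F E D G B A C / E A F B C D G / C B E F D G A / A F B E G C D / B C G D A E F

Cell (r2,c6): row 2 has {C,E,G}; column 6 has {A,D,F} → B.
Cell (r7,c7): row 7 has {A,B,D,G}; column 7 has {B,C,E,G} → F.
Cell (r2,c4): row 2 has {B,C,E,G}; column 4 has {C,D,E,F,G} → A.
Cell (r4,c4): row 4 has {D,F,G}; column 4 has {A,C,D,E,F,G} → B.
Cell (r7,c2): row 7 has {A,B,D,F,G}; column 2 has {B,E,G} → C.
Cell (r7,c6): row 7 has {A,B,C,D,F,G}; column 6 has {A,B,D,F} → E.
Cell (r4,c2): row 4 has {B,D,F,G}; column 2 has {B,C,E,G} → A.
Cell (r5,c6): row 5 has {B,C,F}; column 6 has {A,B,D,E,F} → G.
Cell (r6,c6): row 6 has {E}; column 6 has {A,B,D,E,F,G} → C.
Cell (r4,c1): row 4 has {A,B,D,F,G}; column 1 has {B,C,G} → E.
Cell (r4,c5): row 4 has {A,B,D,E,F,G}; column 5 has {A} → C.
Cell (r1,c1): row 1 has {A,B,C,F,G}; column 1 has {B,C,E,G} → D.
Cell (r1,c5): row 1 has {A,B,C,D,F,G}; column 5 has {A,C} → E.
Cell (r3,c1): row 3 has {A,C,E,G}; column 1 has {B,C,D,E,G} → F.
Cell (r5,c5): row 5 has {B,C,F,G}; column 5 has {A,C,E} → D.
Cell (r5,c7): row 5 has {B,C,D,F,G}; column 7 has {B,C,E,F,G} → A.
Cell (r6,c1): row 6 has {C,E}; column 1 has {B,C,D,E,F,G} → A.
Cell (r6,c7): row 6 has {A,C,E}; column 7 has {A,B,C,E,F,G} → D.
Cell (r2,c5): row 2 has {A,B,C,E,G}; column 5 has {A,C,D,E} → F.
Cell (r3,c5): row 3 has {A,C,E,F,G}; column 5 has {A,C,D,E,F} → B.
Cell (r5,c3): row 5 has {A,B,C,D,F,G}; column 3 has {A,C,F,G} → E.
Cell (r6,c2): row 6 has {A,C,D,E}; column 2 has {A,B,C,E,G} → F.
Cell (r6,c3): row 6 has {A,C,D,E,F}; column 3 has {A,C,E,F,G} → B.
Cell (r6,c5): row 6 has {A,B,C,D,E,F}; column 5 has {A,B,C,D,E,F} → G.
Cell (r2,c2): row 2 has {A,B,C,E,F,G}; column 2 has {A,B,C,E,F,G} → D.
Cell (r3,c3): row 3 has {A,B,C,E,F,G}; column 3 has {A,B,C,E,F,G} → D.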